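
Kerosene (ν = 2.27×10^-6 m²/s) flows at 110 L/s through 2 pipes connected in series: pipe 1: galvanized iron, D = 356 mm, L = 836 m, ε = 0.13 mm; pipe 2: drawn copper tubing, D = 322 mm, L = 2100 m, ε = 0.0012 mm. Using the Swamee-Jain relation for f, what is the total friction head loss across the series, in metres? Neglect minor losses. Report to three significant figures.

Pipe 1: V = 1.105 m/s, Re = 1.73×10^5, ε/D = 3.65×10^-4, f = 0.01847, h_1 = f(L/D)V²/2g = 2.700 m
Pipe 2: V = 1.351 m/s, Re = 1.92×10^5, ε/D = 3.73×10^-6, f = 0.01570, h_2 = f(L/D)V²/2g = 9.520 m
Series → Q common, losses add: H = Σh = 12.22 m

H ≈ 12.2 m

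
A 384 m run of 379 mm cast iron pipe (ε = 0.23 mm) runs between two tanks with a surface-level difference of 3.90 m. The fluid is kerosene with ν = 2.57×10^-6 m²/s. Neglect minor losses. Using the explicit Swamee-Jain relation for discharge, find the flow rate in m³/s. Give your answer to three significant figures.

Swamee-Jain (Type II): Q = -0.965·√(gD⁵h_f/L)·ln[ε/(3.7D) + √(3.17ν²L/(gD³h_f))]
√(gD⁵h_f/L) = √(9.81·0.379⁵·3.90/384) = 0.02791
ε/(3.7D) = 1.64×10^-4; √(3.17ν²L/(gD³h_f)) = 6.21×10^-5
Q = -0.965·0.02791·ln(2.261×10^-4) = 0.2261 m³/s
Check: V = 2.00 m/s, Re = 2.96×10^5, f = 0.01893, h_f = 3.93 m ≈ 3.90 m ✓

Q ≈ 0.226 m³/s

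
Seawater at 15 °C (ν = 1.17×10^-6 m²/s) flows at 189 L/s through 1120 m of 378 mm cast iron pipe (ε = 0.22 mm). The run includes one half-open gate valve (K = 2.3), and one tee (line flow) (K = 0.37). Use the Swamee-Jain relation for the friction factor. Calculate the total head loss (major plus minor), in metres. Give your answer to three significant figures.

H_L ≈ 8.18 m

V = 4Q/(πD²) = 1.684 m/s; V²/2g = 0.1446 m
Re = 5.44×10^5, ε/D = 5.82×10^-4 → f = 0.01820 (Swamee-Jain)
Major: h_f = f(L/D)·V²/2g = 0.01820·2963·0.1446 = 7.797 m
Minor: ΣK = 2.67; h_m = ΣK·V²/2g = 0.3860 m
Total H_L = 7.797 + 0.3860 = 8.183 m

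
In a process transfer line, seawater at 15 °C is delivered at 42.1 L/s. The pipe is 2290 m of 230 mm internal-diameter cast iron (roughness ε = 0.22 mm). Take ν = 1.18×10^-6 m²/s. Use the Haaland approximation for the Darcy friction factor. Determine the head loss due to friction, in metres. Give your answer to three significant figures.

h_f ≈ 10.8 m

V = 4Q/(πD²) = 4·0.0421/(π·0.230²) = 1.013 m/s
Re = VD/ν = 1.013·0.230/1.18×10^-6 = 1.98×10^5 → turbulent
ε/D = 0.22/230 = 9.57×10^-4
Haaland: f = 0.02075
h_f = f(L/D)V²/(2g) = 0.02075·(2290/0.230)·1.013²/(2·9.81) = 10.81 m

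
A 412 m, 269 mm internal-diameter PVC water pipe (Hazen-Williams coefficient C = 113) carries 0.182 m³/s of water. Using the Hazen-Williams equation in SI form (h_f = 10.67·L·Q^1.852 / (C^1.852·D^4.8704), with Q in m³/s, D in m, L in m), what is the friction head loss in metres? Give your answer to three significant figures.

h_f ≈ 17.7 m

h_f = 10.67·412·0.182^1.852 / (113^1.852·0.269^4.8704) = 17.69 m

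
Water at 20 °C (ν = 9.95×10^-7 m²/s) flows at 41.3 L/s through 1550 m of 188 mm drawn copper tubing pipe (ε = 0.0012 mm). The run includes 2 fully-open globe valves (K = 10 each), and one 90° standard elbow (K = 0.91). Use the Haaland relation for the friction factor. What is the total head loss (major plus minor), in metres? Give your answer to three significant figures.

H_L ≈ 15.9 m

V = 4Q/(πD²) = 1.488 m/s; V²/2g = 0.1128 m
Re = 2.81×10^5, ε/D = 6.38×10^-6 → f = 0.01457 (Haaland)
Major: h_f = f(L/D)·V²/2g = 0.01457·8245·0.1128 = 13.55 m
Minor: ΣK = 20.9; h_m = ΣK·V²/2g = 2.359 m
Total H_L = 13.55 + 2.359 = 15.91 m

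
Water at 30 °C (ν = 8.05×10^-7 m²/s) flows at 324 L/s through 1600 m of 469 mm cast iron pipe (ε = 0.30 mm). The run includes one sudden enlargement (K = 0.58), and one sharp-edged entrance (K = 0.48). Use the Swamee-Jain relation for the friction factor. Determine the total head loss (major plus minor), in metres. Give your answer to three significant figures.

V = 4Q/(πD²) = 1.875 m/s; V²/2g = 0.1793 m
Re = 1.09×10^6, ε/D = 6.40×10^-4 → f = 0.01814 (Swamee-Jain)
Major: h_f = f(L/D)·V²/2g = 0.01814·3412·0.1793 = 11.10 m
Minor: ΣK = 1.06; h_m = ΣK·V²/2g = 0.1900 m
Total H_L = 11.10 + 0.1900 = 11.29 m

H_L ≈ 11.3 m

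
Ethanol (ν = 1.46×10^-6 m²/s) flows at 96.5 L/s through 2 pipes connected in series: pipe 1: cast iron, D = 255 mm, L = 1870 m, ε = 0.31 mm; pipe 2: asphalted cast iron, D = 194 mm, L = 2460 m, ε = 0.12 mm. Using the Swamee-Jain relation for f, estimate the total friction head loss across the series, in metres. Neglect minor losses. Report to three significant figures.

H ≈ 157 m

Pipe 1: V = 1.890 m/s, Re = 3.30×10^5, ε/D = 0.00122, f = 0.02152, h_1 = f(L/D)V²/2g = 28.72 m
Pipe 2: V = 3.265 m/s, Re = 4.34×10^5, ε/D = 6.19×10^-4, f = 0.01860, h_2 = f(L/D)V²/2g = 128.1 m
Series → Q common, losses add: H = Σh = 156.8 m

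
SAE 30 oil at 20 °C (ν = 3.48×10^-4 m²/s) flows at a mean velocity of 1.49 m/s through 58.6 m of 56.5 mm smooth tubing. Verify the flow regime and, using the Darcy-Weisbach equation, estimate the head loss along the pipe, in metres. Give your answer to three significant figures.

Re = VD/ν = 1.49·0.05650/3.48×10^-4 = 242 → laminar (Re < 2300)
f = 64/Re = 0.2646
h_f = f(L/D)V²/(2g) = 0.2646·(58.6/0.05650)·1.49²/(2·9.81) = 31.05 m

h_f ≈ 31.0 m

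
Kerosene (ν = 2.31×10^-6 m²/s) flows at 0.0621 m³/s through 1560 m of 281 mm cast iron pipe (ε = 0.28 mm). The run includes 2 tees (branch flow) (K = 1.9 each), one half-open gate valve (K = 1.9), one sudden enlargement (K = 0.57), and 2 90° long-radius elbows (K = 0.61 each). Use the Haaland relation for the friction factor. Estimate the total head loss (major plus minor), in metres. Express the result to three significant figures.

V = 4Q/(πD²) = 1.001 m/s; V²/2g = 0.05111 m
Re = 1.22×10^5, ε/D = 9.96×10^-4 → f = 0.02159 (Haaland)
Major: h_f = f(L/D)·V²/2g = 0.02159·5552·0.05111 = 6.126 m
Minor: ΣK = 7.49; h_m = ΣK·V²/2g = 0.3828 m
Total H_L = 6.126 + 0.3828 = 6.509 m

H_L ≈ 6.51 m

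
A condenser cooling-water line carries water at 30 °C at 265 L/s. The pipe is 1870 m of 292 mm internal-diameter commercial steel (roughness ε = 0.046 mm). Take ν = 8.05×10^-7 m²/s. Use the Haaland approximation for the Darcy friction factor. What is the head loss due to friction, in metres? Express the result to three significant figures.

V = 4Q/(πD²) = 4·0.265/(π·0.292²) = 3.957 m/s
Re = VD/ν = 3.957·0.292/8.05×10^-7 = 1.44×10^6 → turbulent
ε/D = 0.046/292 = 1.58×10^-4
Haaland: f = 0.01383
h_f = f(L/D)V²/(2g) = 0.01383·(1870/0.292)·3.957²/(2·9.81) = 70.69 m

h_f ≈ 70.7 m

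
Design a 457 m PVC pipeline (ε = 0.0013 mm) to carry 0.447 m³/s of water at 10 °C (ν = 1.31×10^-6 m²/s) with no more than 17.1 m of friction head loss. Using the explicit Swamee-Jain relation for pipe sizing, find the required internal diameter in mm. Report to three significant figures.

Swamee-Jain (Type III): D = 0.66·[ε^1.25·(LQ²/(gh_f))^4.75 + ν·Q^9.4·(L/(gh_f))^5.2]^0.04
LQ²/(gh_f) = 0.5443; L/(gh_f) = 2.724
Term 1 = ε^1.25·(…)^4.75 = 2.44×10^-9; Term 2 = ν·Q^9.4·(…)^5.2 = 1.24×10^-7
D = 0.66·(2.44×10^-9 + 1.24×10^-7)^0.04 = 0.3496 m = 350 mm
Check: V = 4.66 m/s, Re = 1.24×10^6, f = 0.01130, h_f = 16.3 m ≈ 17.1 m ✓

D ≈ 350 mm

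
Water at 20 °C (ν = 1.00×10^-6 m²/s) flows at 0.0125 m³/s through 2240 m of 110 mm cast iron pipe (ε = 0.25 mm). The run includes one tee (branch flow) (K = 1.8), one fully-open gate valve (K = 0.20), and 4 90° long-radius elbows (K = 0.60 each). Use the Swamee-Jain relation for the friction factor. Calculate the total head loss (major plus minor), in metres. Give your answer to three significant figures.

H_L ≈ 46.3 m

V = 4Q/(πD²) = 1.315 m/s; V²/2g = 0.08818 m
Re = 1.45×10^5, ε/D = 0.00227 → f = 0.02555 (Swamee-Jain)
Major: h_f = f(L/D)·V²/2g = 0.02555·20364·0.08818 = 45.88 m
Minor: ΣK = 4.40; h_m = ΣK·V²/2g = 0.3880 m
Total H_L = 45.88 + 0.3880 = 46.26 m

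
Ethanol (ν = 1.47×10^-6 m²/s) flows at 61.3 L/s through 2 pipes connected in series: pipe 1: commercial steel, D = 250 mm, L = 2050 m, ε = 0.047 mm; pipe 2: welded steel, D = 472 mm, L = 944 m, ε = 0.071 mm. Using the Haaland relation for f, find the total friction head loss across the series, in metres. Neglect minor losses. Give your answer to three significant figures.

Pipe 1: V = 1.249 m/s, Re = 2.12×10^5, ε/D = 1.88×10^-4, f = 0.01666, h_1 = f(L/D)V²/2g = 10.86 m
Pipe 2: V = 0.3503 m/s, Re = 1.12×10^5, ε/D = 1.50×10^-4, f = 0.01812, h_2 = f(L/D)V²/2g = 0.2268 m
Series → Q common, losses add: H = Σh = 11.08 m

H ≈ 11.1 m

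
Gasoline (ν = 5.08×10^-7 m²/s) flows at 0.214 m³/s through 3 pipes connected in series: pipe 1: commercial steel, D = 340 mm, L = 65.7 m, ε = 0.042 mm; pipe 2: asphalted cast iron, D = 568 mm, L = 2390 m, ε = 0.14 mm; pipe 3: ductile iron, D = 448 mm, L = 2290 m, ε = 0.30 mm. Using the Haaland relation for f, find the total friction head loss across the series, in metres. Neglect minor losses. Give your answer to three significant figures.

Pipe 1: V = 2.357 m/s, Re = 1.58×10^6, ε/D = 1.24×10^-4, f = 0.01328, h_1 = f(L/D)V²/2g = 0.7268 m
Pipe 2: V = 0.8446 m/s, Re = 9.44×10^5, ε/D = 2.46×10^-4, f = 0.01513, h_2 = f(L/D)V²/2g = 2.314 m
Pipe 3: V = 1.358 m/s, Re = 1.20×10^6, ε/D = 6.70×10^-4, f = 0.01819, h_3 = f(L/D)V²/2g = 8.732 m
Series → Q common, losses add: H = Σh = 11.77 m

H ≈ 11.8 m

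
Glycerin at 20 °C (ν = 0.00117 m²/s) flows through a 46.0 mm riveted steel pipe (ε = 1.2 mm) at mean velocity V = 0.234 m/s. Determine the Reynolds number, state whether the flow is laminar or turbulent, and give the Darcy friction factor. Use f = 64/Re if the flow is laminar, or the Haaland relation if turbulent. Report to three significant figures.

Re ≈ 9.20; laminar; f = 64/Re ≈ 6.96

Re = VD/ν = 0.2340·0.0460/0.00117 = 9.20
Re < 2300 → laminar → f = 64/Re = 6.957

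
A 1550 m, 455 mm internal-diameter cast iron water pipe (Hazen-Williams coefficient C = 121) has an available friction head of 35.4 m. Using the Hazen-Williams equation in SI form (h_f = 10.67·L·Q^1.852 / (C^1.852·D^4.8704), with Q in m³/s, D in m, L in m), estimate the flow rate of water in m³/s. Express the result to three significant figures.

Q ≈ 0.552 m³/s

Rearranging: Q = [h_f·C^1.852·D^4.8704 / (10.67·L)]^(1/1.852)
Q = [35.4·121^1.852·0.455^4.8704 / (10.67·1550)]^0.540 = 0.5521 m³/s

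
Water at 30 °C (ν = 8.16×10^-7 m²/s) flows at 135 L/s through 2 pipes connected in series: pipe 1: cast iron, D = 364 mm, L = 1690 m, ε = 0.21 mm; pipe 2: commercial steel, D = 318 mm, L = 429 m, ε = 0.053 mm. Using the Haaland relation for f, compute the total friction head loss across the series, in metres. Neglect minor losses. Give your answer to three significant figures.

Pipe 1: V = 1.297 m/s, Re = 5.79×10^5, ε/D = 5.77×10^-4, f = 0.01795, h_1 = f(L/D)V²/2g = 7.149 m
Pipe 2: V = 1.700 m/s, Re = 6.62×10^5, ε/D = 1.67×10^-4, f = 0.01462, h_2 = f(L/D)V²/2g = 2.904 m
Series → Q common, losses add: H = Σh = 10.05 m

H ≈ 10.1 m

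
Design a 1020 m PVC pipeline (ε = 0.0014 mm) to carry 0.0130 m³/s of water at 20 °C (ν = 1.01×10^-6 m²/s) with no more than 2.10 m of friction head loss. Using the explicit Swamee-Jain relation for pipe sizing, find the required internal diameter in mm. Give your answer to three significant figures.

D ≈ 167 mm

Swamee-Jain (Type III): D = 0.66·[ε^1.25·(LQ²/(gh_f))^4.75 + ν·Q^9.4·(L/(gh_f))^5.2]^0.04
LQ²/(gh_f) = 0.008368; L/(gh_f) = 49.51
Term 1 = ε^1.25·(…)^4.75 = 6.53×10^-18; Term 2 = ν·Q^9.4·(…)^5.2 = 1.22×10^-15
D = 0.66·(6.53×10^-18 + 1.22×10^-15)^0.04 = 0.1672 m = 167 mm
Check: V = 0.592 m/s, Re = 9.80×10^4, f = 0.01799, h_f = 1.96 m ≈ 2.10 m ✓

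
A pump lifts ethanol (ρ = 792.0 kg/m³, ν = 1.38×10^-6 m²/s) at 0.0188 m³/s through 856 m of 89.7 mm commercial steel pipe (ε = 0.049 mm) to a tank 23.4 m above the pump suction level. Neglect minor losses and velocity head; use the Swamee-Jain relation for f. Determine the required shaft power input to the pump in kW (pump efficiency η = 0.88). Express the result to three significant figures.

P_shaft ≈ 17.6 kW

V = 4Q/(πD²) = 2.975 m/s; Re = 1.93×10^5; ε/D = 5.46×10^-4; f = 0.01923
h_f = f(L/D)V²/2g = 82.78 m
Total head H = z + h_f = 23.4 + 82.78 = 106.2 m
P_hyd = ρgQH = 792.0·9.81·0.0188·106.2 = 15.51 kW
P_shaft = P_hyd/η = 15.51/0.88 = 17.62 kW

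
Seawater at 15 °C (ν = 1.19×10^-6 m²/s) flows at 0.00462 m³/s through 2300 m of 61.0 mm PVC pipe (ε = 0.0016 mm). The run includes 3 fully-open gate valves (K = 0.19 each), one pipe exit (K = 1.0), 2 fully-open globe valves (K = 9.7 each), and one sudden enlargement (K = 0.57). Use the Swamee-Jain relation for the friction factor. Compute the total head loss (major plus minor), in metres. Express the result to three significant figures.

V = 4Q/(πD²) = 1.581 m/s; V²/2g = 0.1274 m
Re = 8.10×10^4, ε/D = 2.62×10^-5 → f = 0.01882 (Swamee-Jain)
Major: h_f = f(L/D)·V²/2g = 0.01882·37705·0.1274 = 90.37 m
Minor: ΣK = 21.5; h_m = ΣK·V²/2g = 2.744 m
Total H_L = 90.37 + 2.744 = 93.11 m

H_L ≈ 93.1 m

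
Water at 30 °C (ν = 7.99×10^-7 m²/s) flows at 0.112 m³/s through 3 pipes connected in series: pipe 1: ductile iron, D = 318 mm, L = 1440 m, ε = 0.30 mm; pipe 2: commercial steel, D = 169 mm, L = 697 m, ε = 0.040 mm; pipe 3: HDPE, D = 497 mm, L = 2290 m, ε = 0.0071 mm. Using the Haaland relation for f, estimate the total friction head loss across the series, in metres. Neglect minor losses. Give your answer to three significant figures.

H ≈ 88.6 m

Pipe 1: V = 1.410 m/s, Re = 5.61×10^5, ε/D = 9.43×10^-4, f = 0.01989, h_1 = f(L/D)V²/2g = 9.127 m
Pipe 2: V = 4.993 m/s, Re = 1.06×10^6, ε/D = 2.37×10^-4, f = 0.01495, h_2 = f(L/D)V²/2g = 78.37 m
Pipe 3: V = 0.5773 m/s, Re = 3.59×10^5, ε/D = 1.43×10^-5, f = 0.01400, h_3 = f(L/D)V²/2g = 1.096 m
Series → Q common, losses add: H = Σh = 88.59 m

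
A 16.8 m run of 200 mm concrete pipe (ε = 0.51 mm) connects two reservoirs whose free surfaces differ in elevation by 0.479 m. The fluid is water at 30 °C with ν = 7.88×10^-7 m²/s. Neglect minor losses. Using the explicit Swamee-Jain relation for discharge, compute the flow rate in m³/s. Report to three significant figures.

Q ≈ 0.0661 m³/s

Swamee-Jain (Type II): Q = -0.965·√(gD⁵h_f/L)·ln[ε/(3.7D) + √(3.17ν²L/(gD³h_f))]
√(gD⁵h_f/L) = √(9.81·0.200⁵·0.479/16.8) = 0.009461
ε/(3.7D) = 6.89×10^-4; √(3.17ν²L/(gD³h_f)) = 2.97×10^-5
Q = -0.965·0.009461·ln(7.188×10^-4) = 0.06608 m³/s
Check: V = 2.10 m/s, Re = 5.34×10^5, f = 0.02540, h_f = 0.481 m ≈ 0.479 m ✓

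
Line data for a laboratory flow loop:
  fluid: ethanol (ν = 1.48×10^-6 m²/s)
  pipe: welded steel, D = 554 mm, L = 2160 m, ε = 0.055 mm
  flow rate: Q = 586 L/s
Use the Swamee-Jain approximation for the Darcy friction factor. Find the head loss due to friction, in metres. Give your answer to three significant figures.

h_f ≈ 16.0 m

V = 4Q/(πD²) = 4·0.586/(π·0.554²) = 2.431 m/s
Re = VD/ν = 2.431·0.554/1.48×10^-6 = 9.10×10^5 → turbulent
ε/D = 0.055/554 = 9.93×10^-5
Swamee-Jain: f = 0.01361
h_f = f(L/D)V²/(2g) = 0.01361·(2160/0.554)·2.431²/(2·9.81) = 15.98 m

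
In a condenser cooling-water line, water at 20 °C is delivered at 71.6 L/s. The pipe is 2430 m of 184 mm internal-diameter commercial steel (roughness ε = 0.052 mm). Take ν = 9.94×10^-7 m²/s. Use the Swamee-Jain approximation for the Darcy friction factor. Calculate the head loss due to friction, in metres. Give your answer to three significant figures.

V = 4Q/(πD²) = 4·0.0716/(π·0.184²) = 2.693 m/s
Re = VD/ν = 2.693·0.184/9.94×10^-7 = 4.98×10^5 → turbulent
ε/D = 0.052/184 = 2.83×10^-4
Swamee-Jain: f = 0.01624
h_f = f(L/D)V²/(2g) = 0.01624·(2430/0.184)·2.693²/(2·9.81) = 79.24 m

h_f ≈ 79.2 m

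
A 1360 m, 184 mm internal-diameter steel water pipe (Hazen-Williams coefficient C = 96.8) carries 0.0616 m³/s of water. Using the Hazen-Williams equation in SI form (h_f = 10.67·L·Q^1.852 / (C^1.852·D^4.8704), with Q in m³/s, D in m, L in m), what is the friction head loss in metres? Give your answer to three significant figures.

h_f = 10.67·1360·0.0616^1.852 / (96.8^1.852·0.184^4.8704) = 66.50 m

h_f ≈ 66.5 m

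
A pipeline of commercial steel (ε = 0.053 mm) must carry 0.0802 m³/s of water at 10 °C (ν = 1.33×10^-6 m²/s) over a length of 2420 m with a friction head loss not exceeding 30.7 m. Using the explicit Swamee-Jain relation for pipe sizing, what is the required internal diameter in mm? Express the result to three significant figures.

D ≈ 236 mm

Swamee-Jain (Type III): D = 0.66·[ε^1.25·(LQ²/(gh_f))^4.75 + ν·Q^9.4·(L/(gh_f))^5.2]^0.04
LQ²/(gh_f) = 0.05168; L/(gh_f) = 8.035
Term 1 = ε^1.25·(…)^4.75 = 3.50×10^-12; Term 2 = ν·Q^9.4·(…)^5.2 = 3.38×10^-12
D = 0.66·(3.50×10^-12 + 3.38×10^-12)^0.04 = 0.2361 m = 236 mm
Check: V = 1.83 m/s, Re = 3.25×10^5, f = 0.01637, h_f = 28.7 m ≈ 30.7 m ✓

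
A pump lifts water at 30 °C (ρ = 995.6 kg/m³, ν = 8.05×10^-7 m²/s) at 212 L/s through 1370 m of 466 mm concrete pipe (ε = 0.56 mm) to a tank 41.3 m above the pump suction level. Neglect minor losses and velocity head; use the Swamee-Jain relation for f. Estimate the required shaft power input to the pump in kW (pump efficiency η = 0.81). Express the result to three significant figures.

V = 4Q/(πD²) = 1.243 m/s; Re = 7.20×10^5; ε/D = 0.00120; f = 0.02101
h_f = f(L/D)V²/2g = 4.865 m
Total head H = z + h_f = 41.3 + 4.865 = 46.17 m
P_hyd = ρgQH = 995.6·9.81·0.212·46.17 = 95.59 kW
P_shaft = P_hyd/η = 95.59/0.81 = 118.0 kW

P_shaft ≈ 118 kW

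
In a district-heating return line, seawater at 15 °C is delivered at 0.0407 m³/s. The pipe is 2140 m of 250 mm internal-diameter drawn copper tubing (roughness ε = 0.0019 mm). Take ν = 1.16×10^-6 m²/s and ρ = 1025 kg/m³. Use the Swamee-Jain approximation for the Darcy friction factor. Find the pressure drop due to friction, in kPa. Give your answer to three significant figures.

Δp ≈ 48.1 kPa

V = 4Q/(πD²) = 4·0.0407/(π·0.250²) = 0.8291 m/s
Re = VD/ν = 0.8291·0.250/1.16×10^-6 = 1.79×10^5 → turbulent
ε/D = 0.0019/250 = 7.60×10^-6
Swamee-Jain: f = 0.01594
h_f = f(L/D)V²/(2g) = 0.01594·(2140/0.250)·0.8291²/(2·9.81) = 4.782 m
Δp = ρg·h_f = 1025·9.81·4.782 = 48.09 kPa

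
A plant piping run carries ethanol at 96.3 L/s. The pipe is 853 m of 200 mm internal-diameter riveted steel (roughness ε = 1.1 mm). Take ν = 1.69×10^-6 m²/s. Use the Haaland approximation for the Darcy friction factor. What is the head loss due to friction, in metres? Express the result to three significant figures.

h_f ≈ 64.4 m

V = 4Q/(πD²) = 4·0.0963/(π·0.200²) = 3.065 m/s
Re = VD/ν = 3.065·0.200/1.69×10^-6 = 3.63×10^5 → turbulent
ε/D = 1.1/200 = 0.00550
Haaland: f = 0.03155
h_f = f(L/D)V²/(2g) = 0.03155·(853/0.200)·3.065²/(2·9.81) = 64.44 m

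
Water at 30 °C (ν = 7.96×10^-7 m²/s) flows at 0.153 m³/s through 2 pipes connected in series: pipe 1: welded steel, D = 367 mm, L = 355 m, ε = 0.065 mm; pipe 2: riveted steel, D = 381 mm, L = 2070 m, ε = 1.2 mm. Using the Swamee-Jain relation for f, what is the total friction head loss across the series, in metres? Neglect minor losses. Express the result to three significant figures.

Pipe 1: V = 1.446 m/s, Re = 6.67×10^5, ε/D = 1.77×10^-4, f = 0.01493, h_1 = f(L/D)V²/2g = 1.539 m
Pipe 2: V = 1.342 m/s, Re = 6.42×10^5, ε/D = 0.00315, f = 0.02682, h_2 = f(L/D)V²/2g = 13.38 m
Series → Q common, losses add: H = Σh = 14.92 m

H ≈ 14.9 m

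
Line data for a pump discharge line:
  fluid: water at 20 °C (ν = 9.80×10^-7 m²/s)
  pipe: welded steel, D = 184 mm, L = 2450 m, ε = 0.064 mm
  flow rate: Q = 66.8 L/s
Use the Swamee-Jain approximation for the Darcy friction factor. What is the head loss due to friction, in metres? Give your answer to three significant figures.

V = 4Q/(πD²) = 4·0.0668/(π·0.184²) = 2.512 m/s
Re = VD/ν = 2.512·0.184/9.80×10^-7 = 4.72×10^5 → turbulent
ε/D = 0.064/184 = 3.48×10^-4
Swamee-Jain: f = 0.01680
h_f = f(L/D)V²/(2g) = 0.01680·(2450/0.184)·2.512²/(2·9.81) = 71.97 m

h_f ≈ 72.0 m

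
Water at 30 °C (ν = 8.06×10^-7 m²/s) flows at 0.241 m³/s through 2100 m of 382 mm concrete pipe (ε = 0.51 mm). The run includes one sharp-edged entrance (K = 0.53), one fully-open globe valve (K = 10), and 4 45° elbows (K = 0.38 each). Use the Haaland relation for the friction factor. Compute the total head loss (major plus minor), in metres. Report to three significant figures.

V = 4Q/(πD²) = 2.103 m/s; V²/2g = 0.2254 m
Re = 9.97×10^5, ε/D = 0.00134 → f = 0.02135 (Haaland)
Major: h_f = f(L/D)·V²/2g = 0.02135·5497·0.2254 = 26.46 m
Minor: ΣK = 12.1; h_m = ΣK·V²/2g = 2.716 m
Total H_L = 26.46 + 2.716 = 29.17 m

H_L ≈ 29.2 m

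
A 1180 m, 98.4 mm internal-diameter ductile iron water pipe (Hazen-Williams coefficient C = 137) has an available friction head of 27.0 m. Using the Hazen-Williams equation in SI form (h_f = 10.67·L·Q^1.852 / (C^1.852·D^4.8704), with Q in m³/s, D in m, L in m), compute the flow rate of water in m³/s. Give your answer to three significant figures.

Rearranging: Q = [h_f·C^1.852·D^4.8704 / (10.67·L)]^(1/1.852)
Q = [27.0·137^1.852·0.0984^4.8704 / (10.67·1180)]^0.540 = 0.01116 m³/s

Q ≈ 0.0112 m³/s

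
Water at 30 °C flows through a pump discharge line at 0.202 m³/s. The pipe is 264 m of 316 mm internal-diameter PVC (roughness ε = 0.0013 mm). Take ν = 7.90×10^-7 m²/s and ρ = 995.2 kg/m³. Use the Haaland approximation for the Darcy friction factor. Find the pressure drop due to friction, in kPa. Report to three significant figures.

Δp ≈ 32.0 kPa

V = 4Q/(πD²) = 4·0.202/(π·0.316²) = 2.576 m/s
Re = VD/ν = 2.576·0.316/7.90×10^-7 = 1.03×10^6 → turbulent
ε/D = 0.0013/316 = 4.11×10^-6
Haaland: f = 0.01160
h_f = f(L/D)V²/(2g) = 0.01160·(264/0.316)·2.576²/(2·9.81) = 3.277 m
Δp = ρg·h_f = 995.2·9.81·3.277 = 31.99 kPa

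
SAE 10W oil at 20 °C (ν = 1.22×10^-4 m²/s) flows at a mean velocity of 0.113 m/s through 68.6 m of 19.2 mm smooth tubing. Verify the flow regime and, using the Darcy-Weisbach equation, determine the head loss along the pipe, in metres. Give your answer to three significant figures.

h_f ≈ 8.37 m

Re = VD/ν = 0.113·0.01920/1.22×10^-4 = 17.8 → laminar (Re < 2300)
f = 64/Re = 3.599
h_f = f(L/D)V²/(2g) = 3.599·(68.6/0.01920)·0.113²/(2·9.81) = 8.368 m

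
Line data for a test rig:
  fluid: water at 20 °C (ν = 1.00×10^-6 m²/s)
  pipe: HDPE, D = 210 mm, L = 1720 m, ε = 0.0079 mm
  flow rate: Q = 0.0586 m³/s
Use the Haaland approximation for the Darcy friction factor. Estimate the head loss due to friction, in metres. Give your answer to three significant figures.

h_f ≈ 17.0 m

V = 4Q/(πD²) = 4·0.0586/(π·0.210²) = 1.692 m/s
Re = VD/ν = 1.692·0.210/1.00×10^-6 = 3.55×10^5 → turbulent
ε/D = 0.0079/210 = 3.76×10^-5
Haaland: f = 0.01426
h_f = f(L/D)V²/(2g) = 0.01426·(1720/0.210)·1.692²/(2·9.81) = 17.04 m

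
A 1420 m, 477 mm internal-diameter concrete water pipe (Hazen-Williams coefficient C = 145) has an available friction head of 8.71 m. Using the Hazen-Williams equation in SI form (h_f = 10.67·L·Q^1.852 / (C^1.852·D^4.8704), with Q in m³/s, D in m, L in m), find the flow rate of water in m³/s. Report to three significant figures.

Rearranging: Q = [h_f·C^1.852·D^4.8704 / (10.67·L)]^(1/1.852)
Q = [8.71·145^1.852·0.477^4.8704 / (10.67·1420)]^0.540 = 0.3683 m³/s

Q ≈ 0.368 m³/s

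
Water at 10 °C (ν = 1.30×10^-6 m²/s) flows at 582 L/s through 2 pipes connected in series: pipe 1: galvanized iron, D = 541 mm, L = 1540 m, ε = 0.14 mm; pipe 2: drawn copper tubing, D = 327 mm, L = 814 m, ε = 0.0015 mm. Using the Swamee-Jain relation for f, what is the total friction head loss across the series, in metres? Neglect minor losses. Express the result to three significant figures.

H ≈ 79.8 m

Pipe 1: V = 2.532 m/s, Re = 1.05×10^6, ε/D = 2.59×10^-4, f = 0.01534, h_1 = f(L/D)V²/2g = 14.26 m
Pipe 2: V = 6.930 m/s, Re = 1.74×10^6, ε/D = 4.59×10^-6, f = 0.01076, h_2 = f(L/D)V²/2g = 65.54 m
Series → Q common, losses add: H = Σh = 79.80 m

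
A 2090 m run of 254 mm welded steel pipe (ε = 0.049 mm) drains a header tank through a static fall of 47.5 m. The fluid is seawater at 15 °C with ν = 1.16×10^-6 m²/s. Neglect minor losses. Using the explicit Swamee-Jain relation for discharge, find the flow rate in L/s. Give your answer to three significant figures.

Swamee-Jain (Type II): Q = -0.965·√(gD⁵h_f/L)·ln[ε/(3.7D) + √(3.17ν²L/(gD³h_f))]
√(gD⁵h_f/L) = √(9.81·0.254⁵·47.5/2090) = 0.01535
ε/(3.7D) = 5.21×10^-5; √(3.17ν²L/(gD³h_f)) = 3.42×10^-5
Q = -0.965·0.01535·ln(8.631×10^-5) = 0.1386 m³/s
Check: V = 2.74 m/s, Re = 5.99×10^5, f = 0.01521, h_f = 47.8 m ≈ 47.5 m ✓

Q ≈ 139 L/s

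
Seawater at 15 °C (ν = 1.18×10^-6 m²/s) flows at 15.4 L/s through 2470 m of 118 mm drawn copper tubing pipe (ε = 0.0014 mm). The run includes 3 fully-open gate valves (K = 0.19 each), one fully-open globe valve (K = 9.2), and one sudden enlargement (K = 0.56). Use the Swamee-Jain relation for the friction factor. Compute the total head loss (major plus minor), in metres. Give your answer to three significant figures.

H_L ≈ 36.5 m

V = 4Q/(πD²) = 1.408 m/s; V²/2g = 0.1011 m
Re = 1.41×10^5, ε/D = 1.19×10^-5 → f = 0.01674 (Swamee-Jain)
Major: h_f = f(L/D)·V²/2g = 0.01674·20932·0.1011 = 35.41 m
Minor: ΣK = 10.3; h_m = ΣK·V²/2g = 1.044 m
Total H_L = 35.41 + 1.044 = 36.46 m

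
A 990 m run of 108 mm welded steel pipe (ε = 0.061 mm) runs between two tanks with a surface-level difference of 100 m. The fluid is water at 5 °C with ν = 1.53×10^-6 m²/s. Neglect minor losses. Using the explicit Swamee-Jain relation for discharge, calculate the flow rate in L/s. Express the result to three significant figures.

Swamee-Jain (Type II): Q = -0.965·√(gD⁵h_f/L)·ln[ε/(3.7D) + √(3.17ν²L/(gD³h_f))]
√(gD⁵h_f/L) = √(9.81·0.108⁵·100/990) = 0.003816
ε/(3.7D) = 1.53×10^-4; √(3.17ν²L/(gD³h_f)) = 7.71×10^-5
Q = -0.965·0.003816·ln(2.298×10^-4) = 0.03085 m³/s
Check: V = 3.37 m/s, Re = 2.38×10^5, f = 0.01900, h_f = 101 m ≈ 100 m ✓

Q ≈ 30.9 L/s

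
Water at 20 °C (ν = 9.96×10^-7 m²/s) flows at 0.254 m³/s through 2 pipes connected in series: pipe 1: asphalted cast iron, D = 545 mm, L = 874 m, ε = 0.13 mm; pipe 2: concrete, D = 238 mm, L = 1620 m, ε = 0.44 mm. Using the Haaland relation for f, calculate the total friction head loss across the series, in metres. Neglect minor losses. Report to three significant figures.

H ≈ 263 m

Pipe 1: V = 1.089 m/s, Re = 5.96×10^5, ε/D = 2.39×10^-4, f = 0.01545, h_1 = f(L/D)V²/2g = 1.497 m
Pipe 2: V = 5.709 m/s, Re = 1.36×10^6, ε/D = 0.00185, f = 0.02311, h_2 = f(L/D)V²/2g = 261.4 m
Series → Q common, losses add: H = Σh = 262.9 m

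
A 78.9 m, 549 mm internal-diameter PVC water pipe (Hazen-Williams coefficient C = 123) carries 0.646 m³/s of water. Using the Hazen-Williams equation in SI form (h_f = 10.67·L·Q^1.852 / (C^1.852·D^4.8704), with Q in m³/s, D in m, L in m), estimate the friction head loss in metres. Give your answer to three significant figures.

h_f ≈ 0.937 m

h_f = 10.67·78.9·0.646^1.852 / (123^1.852·0.549^4.8704) = 0.9369 m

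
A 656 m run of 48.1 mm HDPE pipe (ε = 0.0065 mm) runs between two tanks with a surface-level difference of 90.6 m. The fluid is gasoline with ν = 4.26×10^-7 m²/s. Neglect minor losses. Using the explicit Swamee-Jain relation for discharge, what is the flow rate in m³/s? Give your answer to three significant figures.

Q ≈ 0.00526 m³/s

Swamee-Jain (Type II): Q = -0.965·√(gD⁵h_f/L)·ln[ε/(3.7D) + √(3.17ν²L/(gD³h_f))]
√(gD⁵h_f/L) = √(9.81·0.0481⁵·90.6/656) = 5.906×10^-4
ε/(3.7D) = 3.65×10^-5; √(3.17ν²L/(gD³h_f)) = 6.18×10^-5
Q = -0.965·5.906×10^-4·ln(9.829×10^-5) = 0.005259 m³/s
Check: V = 2.89 m/s, Re = 3.27×10^5, f = 0.01559, h_f = 90.8 m ≈ 90.6 m ✓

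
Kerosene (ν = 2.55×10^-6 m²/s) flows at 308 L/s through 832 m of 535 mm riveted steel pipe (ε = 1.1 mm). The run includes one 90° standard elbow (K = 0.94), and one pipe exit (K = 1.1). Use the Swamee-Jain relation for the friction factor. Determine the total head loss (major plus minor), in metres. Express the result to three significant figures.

V = 4Q/(πD²) = 1.370 m/s; V²/2g = 0.09568 m
Re = 2.87×10^5, ε/D = 0.00206 → f = 0.02436 (Swamee-Jain)
Major: h_f = f(L/D)·V²/2g = 0.02436·1555·0.09568 = 3.625 m
Minor: ΣK = 2.04; h_m = ΣK·V²/2g = 0.1952 m
Total H_L = 3.625 + 0.1952 = 3.820 m

H_L ≈ 3.82 m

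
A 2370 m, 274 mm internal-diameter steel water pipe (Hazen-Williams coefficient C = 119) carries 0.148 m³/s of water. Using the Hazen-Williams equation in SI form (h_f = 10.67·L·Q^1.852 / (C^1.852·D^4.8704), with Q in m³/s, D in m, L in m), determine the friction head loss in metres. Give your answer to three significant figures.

h_f ≈ 57.6 m

h_f = 10.67·2370·0.148^1.852 / (119^1.852·0.274^4.8704) = 57.64 m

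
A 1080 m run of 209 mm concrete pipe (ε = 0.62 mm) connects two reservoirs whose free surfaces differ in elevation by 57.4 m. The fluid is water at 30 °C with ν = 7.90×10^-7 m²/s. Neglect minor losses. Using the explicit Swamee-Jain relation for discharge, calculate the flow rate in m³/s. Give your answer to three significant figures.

Swamee-Jain (Type II): Q = -0.965·√(gD⁵h_f/L)·ln[ε/(3.7D) + √(3.17ν²L/(gD³h_f))]
√(gD⁵h_f/L) = √(9.81·0.209⁵·57.4/1080) = 0.01442
ε/(3.7D) = 8.02×10^-4; √(3.17ν²L/(gD³h_f)) = 2.04×10^-5
Q = -0.965·0.01442·ln(8.221×10^-4) = 0.09884 m³/s
Check: V = 2.88 m/s, Re = 7.62×10^5, f = 0.02635, h_f = 57.6 m ≈ 57.4 m ✓

Q ≈ 0.0988 m³/s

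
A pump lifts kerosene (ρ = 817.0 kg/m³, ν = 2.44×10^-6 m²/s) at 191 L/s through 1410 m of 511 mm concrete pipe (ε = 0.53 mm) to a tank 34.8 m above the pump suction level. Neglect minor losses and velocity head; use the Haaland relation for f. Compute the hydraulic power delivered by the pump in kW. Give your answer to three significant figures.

V = 4Q/(πD²) = 0.9313 m/s; Re = 1.95×10^5; ε/D = 0.00104; f = 0.02109
h_f = f(L/D)V²/2g = 2.572 m
Total head H = z + h_f = 34.8 + 2.572 = 37.37 m
P_hyd = ρgQH = 817.0·9.81·0.191·37.37 = 57.21 kW

P_hyd ≈ 57.2 kW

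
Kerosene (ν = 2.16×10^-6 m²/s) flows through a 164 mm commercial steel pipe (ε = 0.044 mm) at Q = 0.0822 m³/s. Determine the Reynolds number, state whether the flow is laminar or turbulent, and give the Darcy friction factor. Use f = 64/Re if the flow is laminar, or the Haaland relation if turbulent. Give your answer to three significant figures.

Re ≈ 2.95×10^5; turbulent; f ≈ 0.0166

V = 4Q/(πD²) = 3.891 m/s
Re = VD/ν = 3.891·0.164/2.16×10^-6 = 2.95×10^5
Re > 4000 → turbulent; ε/D = 2.68×10^-4
Haaland: f = 0.01660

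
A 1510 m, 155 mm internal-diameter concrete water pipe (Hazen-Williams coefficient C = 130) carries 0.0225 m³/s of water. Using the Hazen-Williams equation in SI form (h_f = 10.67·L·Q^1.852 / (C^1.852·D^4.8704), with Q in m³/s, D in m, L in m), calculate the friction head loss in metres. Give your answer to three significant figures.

h_f = 10.67·1510·0.0225^1.852 / (130^1.852·0.155^4.8704) = 15.27 m

h_f ≈ 15.3 m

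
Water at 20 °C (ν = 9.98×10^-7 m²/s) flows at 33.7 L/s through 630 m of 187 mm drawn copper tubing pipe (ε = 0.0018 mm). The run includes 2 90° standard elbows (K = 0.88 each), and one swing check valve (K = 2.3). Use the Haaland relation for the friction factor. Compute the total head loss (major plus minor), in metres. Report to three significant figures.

V = 4Q/(πD²) = 1.227 m/s; V²/2g = 0.07674 m
Re = 2.30×10^5, ε/D = 9.63×10^-6 → f = 0.01515 (Haaland)
Major: h_f = f(L/D)·V²/2g = 0.01515·3369·0.07674 = 3.917 m
Minor: ΣK = 4.06; h_m = ΣK·V²/2g = 0.3116 m
Total H_L = 3.917 + 0.3116 = 4.228 m

H_L ≈ 4.23 m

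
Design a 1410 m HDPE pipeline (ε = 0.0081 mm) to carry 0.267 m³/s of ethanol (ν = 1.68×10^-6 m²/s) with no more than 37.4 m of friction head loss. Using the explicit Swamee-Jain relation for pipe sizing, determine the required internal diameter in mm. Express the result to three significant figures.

D ≈ 314 mm

Swamee-Jain (Type III): D = 0.66·[ε^1.25·(LQ²/(gh_f))^4.75 + ν·Q^9.4·(L/(gh_f))^5.2]^0.04
LQ²/(gh_f) = 0.2740; L/(gh_f) = 3.843
Term 1 = ε^1.25·(…)^4.75 = 9.22×10^-10; Term 2 = ν·Q^9.4·(…)^5.2 = 7.50×10^-9
D = 0.66·(9.22×10^-10 + 7.50×10^-9)^0.04 = 0.3137 m = 314 mm
Check: V = 3.45 m/s, Re = 6.45×10^5, f = 0.01298, h_f = 35.5 m ≈ 37.4 m ✓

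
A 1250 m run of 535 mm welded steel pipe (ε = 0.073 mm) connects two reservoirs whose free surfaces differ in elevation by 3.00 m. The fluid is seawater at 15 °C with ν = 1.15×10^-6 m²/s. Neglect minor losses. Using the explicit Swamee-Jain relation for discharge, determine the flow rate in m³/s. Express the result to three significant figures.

Swamee-Jain (Type II): Q = -0.965·√(gD⁵h_f/L)·ln[ε/(3.7D) + √(3.17ν²L/(gD³h_f))]
√(gD⁵h_f/L) = √(9.81·0.535⁵·3.00/1250) = 0.03212
ε/(3.7D) = 3.69×10^-5; √(3.17ν²L/(gD³h_f)) = 3.41×10^-5
Q = -0.965·0.03212·ln(7.098×10^-5) = 0.2961 m³/s
Check: V = 1.32 m/s, Re = 6.13×10^5, f = 0.01458, h_f = 3.01 m ≈ 3.00 m ✓

Q ≈ 0.296 m³/s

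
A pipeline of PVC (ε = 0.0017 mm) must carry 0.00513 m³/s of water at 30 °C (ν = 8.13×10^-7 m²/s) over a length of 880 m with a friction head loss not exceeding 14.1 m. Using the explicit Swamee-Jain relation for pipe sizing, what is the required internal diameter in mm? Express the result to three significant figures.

Swamee-Jain (Type III): D = 0.66·[ε^1.25·(LQ²/(gh_f))^4.75 + ν·Q^9.4·(L/(gh_f))^5.2]^0.04
LQ²/(gh_f) = 1.674×10^-4; L/(gh_f) = 6.362
Term 1 = ε^1.25·(…)^4.75 = 7.10×10^-26; Term 2 = ν·Q^9.4·(…)^5.2 = 3.66×10^-24
D = 0.66·(7.10×10^-26 + 3.66×10^-24)^0.04 = 0.07628 m = 76.3 mm
Check: V = 1.12 m/s, Re = 1.05×10^5, f = 0.01781, h_f = 13.2 m ≈ 14.1 m ✓

D ≈ 76.3 mm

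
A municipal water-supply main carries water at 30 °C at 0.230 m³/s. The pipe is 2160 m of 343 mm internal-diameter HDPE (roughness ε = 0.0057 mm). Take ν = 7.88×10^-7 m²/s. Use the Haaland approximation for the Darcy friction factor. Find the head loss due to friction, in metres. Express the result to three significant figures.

V = 4Q/(πD²) = 4·0.230/(π·0.343²) = 2.489 m/s
Re = VD/ν = 2.489·0.343/7.88×10^-7 = 1.08×10^6 → turbulent
ε/D = 0.0057/343 = 1.66×10^-5
Haaland: f = 0.01176
h_f = f(L/D)V²/(2g) = 0.01176·(2160/0.343)·2.489²/(2·9.81) = 23.38 m

h_f ≈ 23.4 m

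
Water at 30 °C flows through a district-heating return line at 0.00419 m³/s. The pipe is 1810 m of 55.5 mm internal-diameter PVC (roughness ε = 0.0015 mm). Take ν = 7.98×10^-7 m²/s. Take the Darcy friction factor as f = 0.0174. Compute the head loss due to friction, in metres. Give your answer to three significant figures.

V = 4Q/(πD²) = 4·0.00419/(π·0.0555²) = 1.732 m/s
h_f = f(L/D)V²/(2g) = 0.01740·(1810/0.0555)·1.732²/(2·9.81) = 86.76 m

h_f ≈ 86.8 m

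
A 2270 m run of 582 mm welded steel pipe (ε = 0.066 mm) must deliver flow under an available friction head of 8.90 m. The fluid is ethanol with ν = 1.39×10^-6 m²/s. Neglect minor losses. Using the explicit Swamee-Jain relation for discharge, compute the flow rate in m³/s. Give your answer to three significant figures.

Swamee-Jain (Type II): Q = -0.965·√(gD⁵h_f/L)·ln[ε/(3.7D) + √(3.17ν²L/(gD³h_f))]
√(gD⁵h_f/L) = √(9.81·0.582⁵·8.90/2270) = 0.05068
ε/(3.7D) = 3.06×10^-5; √(3.17ν²L/(gD³h_f)) = 2.84×10^-5
Q = -0.965·0.05068·ln(5.907×10^-5) = 0.4762 m³/s
Check: V = 1.79 m/s, Re = 7.49×10^5, f = 0.01404, h_f = 8.94 m ≈ 8.90 m ✓

Q ≈ 0.476 m³/s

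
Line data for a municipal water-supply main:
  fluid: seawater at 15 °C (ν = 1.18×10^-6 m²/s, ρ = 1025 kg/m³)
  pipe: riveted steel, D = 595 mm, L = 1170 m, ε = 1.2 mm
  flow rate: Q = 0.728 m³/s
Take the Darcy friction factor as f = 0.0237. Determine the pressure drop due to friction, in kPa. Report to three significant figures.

V = 4Q/(πD²) = 4·0.728/(π·0.595²) = 2.618 m/s
h_f = f(L/D)V²/(2g) = 0.02370·(1170/0.595)·2.618²/(2·9.81) = 16.28 m
Δp = ρg·h_f = 1025·9.81·16.28 = 163.7 kPa

Δp ≈ 164 kPa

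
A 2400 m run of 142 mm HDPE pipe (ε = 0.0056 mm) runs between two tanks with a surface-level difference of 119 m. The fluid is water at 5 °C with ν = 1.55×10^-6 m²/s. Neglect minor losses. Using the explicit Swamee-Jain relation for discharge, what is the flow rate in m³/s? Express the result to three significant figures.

Swamee-Jain (Type II): Q = -0.965·√(gD⁵h_f/L)·ln[ε/(3.7D) + √(3.17ν²L/(gD³h_f))]
√(gD⁵h_f/L) = √(9.81·0.142⁵·119/2400) = 0.005299
ε/(3.7D) = 1.07×10^-5; √(3.17ν²L/(gD³h_f)) = 7.39×10^-5
Q = -0.965·0.005299·ln(8.461×10^-5) = 0.04796 m³/s
Check: V = 3.03 m/s, Re = 2.77×10^5, f = 0.01502, h_f = 119 m ≈ 119 m ✓

Q ≈ 0.0480 m³/s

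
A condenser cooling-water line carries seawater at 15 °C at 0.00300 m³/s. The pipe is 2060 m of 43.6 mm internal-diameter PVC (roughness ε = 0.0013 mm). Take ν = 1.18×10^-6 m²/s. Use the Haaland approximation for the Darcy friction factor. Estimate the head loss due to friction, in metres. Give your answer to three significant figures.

V = 4Q/(πD²) = 4·0.00300/(π·0.0436²) = 2.009 m/s
Re = VD/ν = 2.009·0.0436/1.18×10^-6 = 7.42×10^4 → turbulent
ε/D = 0.0013/43.6 = 2.98×10^-5
Haaland: f = 0.01908
h_f = f(L/D)V²/(2g) = 0.01908·(2060/0.0436)·2.009²/(2·9.81) = 185.6 m

h_f ≈ 186 m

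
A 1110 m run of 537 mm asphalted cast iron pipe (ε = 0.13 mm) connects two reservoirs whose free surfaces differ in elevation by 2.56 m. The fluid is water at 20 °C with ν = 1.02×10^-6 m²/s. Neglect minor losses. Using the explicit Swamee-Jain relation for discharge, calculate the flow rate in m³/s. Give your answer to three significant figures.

Q ≈ 0.284 m³/s

Swamee-Jain (Type II): Q = -0.965·√(gD⁵h_f/L)·ln[ε/(3.7D) + √(3.17ν²L/(gD³h_f))]
√(gD⁵h_f/L) = √(9.81·0.537⁵·2.56/1110) = 0.03179
ε/(3.7D) = 6.54×10^-5; √(3.17ν²L/(gD³h_f)) = 3.07×10^-5
Q = -0.965·0.03179·ln(9.611×10^-5) = 0.2837 m³/s
Check: V = 1.25 m/s, Re = 6.60×10^5, f = 0.01558, h_f = 2.58 m ≈ 2.56 m ✓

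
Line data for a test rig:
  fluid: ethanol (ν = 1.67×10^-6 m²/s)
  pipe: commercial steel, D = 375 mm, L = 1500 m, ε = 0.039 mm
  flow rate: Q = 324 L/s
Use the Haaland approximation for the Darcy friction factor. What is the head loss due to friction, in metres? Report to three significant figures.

h_f ≈ 24.4 m

V = 4Q/(πD²) = 4·0.324/(π·0.375²) = 2.934 m/s
Re = VD/ν = 2.934·0.375/1.67×10^-6 = 6.59×10^5 → turbulent
ε/D = 0.039/375 = 1.04×10^-4
Haaland: f = 0.01389
h_f = f(L/D)V²/(2g) = 0.01389·(1500/0.375)·2.934²/(2·9.81) = 24.38 m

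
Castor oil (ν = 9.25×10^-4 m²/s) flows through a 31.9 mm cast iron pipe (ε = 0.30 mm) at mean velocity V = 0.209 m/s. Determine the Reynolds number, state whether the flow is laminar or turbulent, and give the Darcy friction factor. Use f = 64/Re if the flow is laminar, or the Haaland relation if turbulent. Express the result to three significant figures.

Re = VD/ν = 0.2090·0.0319/9.25×10^-4 = 7.21
Re < 2300 → laminar → f = 64/Re = 8.879

Re ≈ 7.21; laminar; f = 64/Re ≈ 8.88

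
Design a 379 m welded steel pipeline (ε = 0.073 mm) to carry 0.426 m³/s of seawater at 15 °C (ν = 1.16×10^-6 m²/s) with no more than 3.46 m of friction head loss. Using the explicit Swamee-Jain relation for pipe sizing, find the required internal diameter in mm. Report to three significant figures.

Swamee-Jain (Type III): D = 0.66·[ε^1.25·(LQ²/(gh_f))^4.75 + ν·Q^9.4·(L/(gh_f))^5.2]^0.04
LQ²/(gh_f) = 2.026; L/(gh_f) = 11.17
Term 1 = ε^1.25·(…)^4.75 = 1.93×10^-4; Term 2 = ν·Q^9.4·(…)^5.2 = 1.07×10^-4
D = 0.66·(1.93×10^-4 + 1.07×10^-4)^0.04 = 0.4771 m = 477 mm
Check: V = 2.38 m/s, Re = 9.80×10^5, f = 0.01424, h_f = 3.27 m ≈ 3.46 m ✓

D ≈ 477 mm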